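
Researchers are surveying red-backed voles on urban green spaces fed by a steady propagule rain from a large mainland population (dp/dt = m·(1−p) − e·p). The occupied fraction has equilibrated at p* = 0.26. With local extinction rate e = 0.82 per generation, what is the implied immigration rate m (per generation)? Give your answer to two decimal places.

0.29

At equilibrium m(1−p*) = e·p*, so m = e·p*/(1−p*).
m = 0.82 × 0.26 / 0.7400 = 0.2132/0.7400 = 0.2881.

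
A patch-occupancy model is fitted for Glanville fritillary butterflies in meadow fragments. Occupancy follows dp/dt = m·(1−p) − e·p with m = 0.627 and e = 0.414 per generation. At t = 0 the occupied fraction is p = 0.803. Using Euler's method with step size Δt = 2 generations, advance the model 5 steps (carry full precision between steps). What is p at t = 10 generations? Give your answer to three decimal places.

Update rule: p ← p + [m·(1−p) − e·p]·Δt with Δt = 2.
p: 0.80300 → 0.38515  (Δp = -0.41785)
p: 0.38515 → 0.83726  (Δp = +0.45211)
p: 0.83726 → 0.34808  (Δp = -0.48918)
p: 0.34808 → 0.87738  (Δp = +0.52930)
p: 0.87738 → 0.30468  (Δp = -0.57270)

0.305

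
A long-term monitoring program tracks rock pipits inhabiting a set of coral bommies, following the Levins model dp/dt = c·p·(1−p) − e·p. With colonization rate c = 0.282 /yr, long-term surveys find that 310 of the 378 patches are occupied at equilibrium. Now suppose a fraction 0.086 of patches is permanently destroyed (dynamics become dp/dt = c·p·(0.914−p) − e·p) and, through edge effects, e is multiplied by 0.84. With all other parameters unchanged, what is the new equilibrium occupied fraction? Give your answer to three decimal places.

0.763

Observed p* = 310/378 = 0.82011.
Balance c(1−p*) = e gives e = 0.282×(1 − 0.82011) = 0.05073.
New p* = 0.914 − e/c = 0.914 − 0.04261/0.28200 = 0.76290.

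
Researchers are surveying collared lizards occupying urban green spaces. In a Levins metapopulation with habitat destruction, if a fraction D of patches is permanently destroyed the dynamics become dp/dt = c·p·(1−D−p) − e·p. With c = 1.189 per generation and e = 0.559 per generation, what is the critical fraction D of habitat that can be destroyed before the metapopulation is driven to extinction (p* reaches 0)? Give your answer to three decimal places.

0.530

The nontrivial equilibrium is p* = (1−D) − e/c; extinction occurs when this hits zero.
So D_crit = 1 − e/c = 1 − 0.559/1.189 = 1 − 0.4701 = 0.5299.
This equals the undisturbed p*, a classic result of Lande's extension.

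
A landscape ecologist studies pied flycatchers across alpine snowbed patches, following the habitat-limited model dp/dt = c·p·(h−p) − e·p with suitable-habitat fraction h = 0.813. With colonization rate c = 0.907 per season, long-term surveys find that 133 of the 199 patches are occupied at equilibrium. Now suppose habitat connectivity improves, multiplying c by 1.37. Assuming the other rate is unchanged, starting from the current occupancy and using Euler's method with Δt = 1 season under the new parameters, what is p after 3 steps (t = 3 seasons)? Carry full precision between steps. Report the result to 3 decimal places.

0.707

Observed p* = 133/199 = 0.66834.
Balance c(h−p*) = e gives e = 0.907×(0.813 − 0.66834) = 0.13121.
Starting from p₀ = 0.66834; update p ← p + (dp/dt)·Δt with the new parameters.
  1  |  dp/dt·Δt = +0.032445  |  p_1 = 0.700787
  2  |  dp/dt·Δt = +0.005767  |  p_2 = 0.706554
  3  |  dp/dt·Δt = +0.000751  |  p_3 = 0.707306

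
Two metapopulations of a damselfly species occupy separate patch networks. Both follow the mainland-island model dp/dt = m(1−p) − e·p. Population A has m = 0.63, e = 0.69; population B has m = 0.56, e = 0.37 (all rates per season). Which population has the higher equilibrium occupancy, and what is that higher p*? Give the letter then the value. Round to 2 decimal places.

A: p*_A = m/(m+e) = 0.63/1.3200 = 0.4773.
B: p*_B = 0.56/0.9300 = 0.6022.
B is higher at 0.6022.

B, 0.60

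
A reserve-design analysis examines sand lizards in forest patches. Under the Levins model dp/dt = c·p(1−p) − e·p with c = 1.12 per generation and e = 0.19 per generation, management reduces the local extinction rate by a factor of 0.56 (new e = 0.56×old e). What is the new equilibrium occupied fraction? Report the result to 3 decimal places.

0.905

Before: p* = 1 − 0.19/1.12 = 0.8304.
After the change, c = 1.12, e = 0.1064, so p* = 1 − 0.1064/1.12 = 0.9050.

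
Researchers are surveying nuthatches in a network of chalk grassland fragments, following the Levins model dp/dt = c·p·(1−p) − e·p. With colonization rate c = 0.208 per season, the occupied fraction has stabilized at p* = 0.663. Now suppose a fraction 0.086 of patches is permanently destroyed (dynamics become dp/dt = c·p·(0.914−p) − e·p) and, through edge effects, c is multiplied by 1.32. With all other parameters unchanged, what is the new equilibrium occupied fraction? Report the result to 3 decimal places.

Balance c(1−p*) = e gives e = 0.208×(1 − 0.66300) = 0.07010.
New p* = 0.914 − e/c = 0.914 − 0.07010/0.27456 = 0.65868.

0.659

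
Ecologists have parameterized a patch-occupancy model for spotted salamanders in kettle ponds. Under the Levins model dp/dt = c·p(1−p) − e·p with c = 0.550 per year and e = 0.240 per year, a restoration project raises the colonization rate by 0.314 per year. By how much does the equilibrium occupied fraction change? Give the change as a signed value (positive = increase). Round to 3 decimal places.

0.159

Before: p* = 1 − 0.240/0.550 = 0.5636.
After the change, c = 0.864, e = 0.24, so p* = 1 − 0.24/0.864 = 0.7222.
Δp* = 0.7222 − 0.5636 = +0.1586.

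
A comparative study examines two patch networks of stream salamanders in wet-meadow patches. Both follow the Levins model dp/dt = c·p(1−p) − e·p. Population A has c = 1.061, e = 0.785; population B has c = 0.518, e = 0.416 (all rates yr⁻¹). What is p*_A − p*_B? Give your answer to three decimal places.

0.063

A: p*_A = 1 − 0.785/1.061 = 0.2601.
B: p*_B = 1 − 0.416/0.518 = 0.1969.
p*_A − p*_B = 0.2601 − 0.1969 = 0.0632.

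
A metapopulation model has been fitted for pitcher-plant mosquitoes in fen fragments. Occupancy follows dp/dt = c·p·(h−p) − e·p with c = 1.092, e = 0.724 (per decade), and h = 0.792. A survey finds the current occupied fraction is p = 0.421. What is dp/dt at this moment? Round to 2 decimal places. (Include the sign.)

-0.13

Colonization term: c·p·(h−p) = 1.092×0.421×0.3710 = 0.17056.
Extinction term: e·p = 0.30480.
dp/dt = 0.17056 − 0.30480 = -0.13424.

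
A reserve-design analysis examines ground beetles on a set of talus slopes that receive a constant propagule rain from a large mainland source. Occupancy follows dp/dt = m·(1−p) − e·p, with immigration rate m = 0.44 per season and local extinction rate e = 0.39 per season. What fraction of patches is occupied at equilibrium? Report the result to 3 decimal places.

0.530

At equilibrium the propagule rain into empty patches balances local extinction: m(1−p*) = e·p*.
p* = m/(m+e) = 0.44/(0.44+0.39) = 0.44/0.8300 = 0.5301.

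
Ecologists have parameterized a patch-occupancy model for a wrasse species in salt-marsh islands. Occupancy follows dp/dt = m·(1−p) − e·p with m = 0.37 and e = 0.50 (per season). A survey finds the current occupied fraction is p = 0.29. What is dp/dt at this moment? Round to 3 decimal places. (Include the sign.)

0.118

Colonization term: m·(1−p) = 0.37×0.7100 = 0.26270.
Extinction term: e·p = 0.14500.
dp/dt = 0.26270 − 0.14500 = 0.11770.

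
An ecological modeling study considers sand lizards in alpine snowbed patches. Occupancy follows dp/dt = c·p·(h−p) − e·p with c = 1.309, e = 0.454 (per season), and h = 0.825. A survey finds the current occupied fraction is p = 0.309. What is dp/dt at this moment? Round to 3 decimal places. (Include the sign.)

0.068

Colonization term: c·p·(h−p) = 1.309×0.309×0.5160 = 0.20871.
Extinction term: e·p = 0.14029.
dp/dt = 0.20871 − 0.14029 = 0.06843.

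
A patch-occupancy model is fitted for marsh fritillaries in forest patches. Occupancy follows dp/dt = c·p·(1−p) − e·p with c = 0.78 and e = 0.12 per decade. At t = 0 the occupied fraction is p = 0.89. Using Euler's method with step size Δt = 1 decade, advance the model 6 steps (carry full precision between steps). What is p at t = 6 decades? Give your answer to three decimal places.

0.846

Update rule: p ← p + [c·p·(1−p) − e·p]·Δt with Δt = 1.
p: 0.89000 → 0.85956  (Δp = -0.03044)
p: 0.85956 → 0.85057  (Δp = -0.00899)
p: 0.85057 → 0.84764  (Δp = -0.00293)
p: 0.84764 → 0.84666  (Δp = -0.00098)
p: 0.84666 → 0.84632  (Δp = -0.00033)
p: 0.84632 → 0.84621  (Δp = -0.00011)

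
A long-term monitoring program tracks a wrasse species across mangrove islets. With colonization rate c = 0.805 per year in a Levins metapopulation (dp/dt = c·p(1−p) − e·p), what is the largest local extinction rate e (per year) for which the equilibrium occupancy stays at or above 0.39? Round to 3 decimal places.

1 − e/c ≥ 0.39 ⇒ e ≤ c(1 − 0.39) = 0.805 × 0.6100.
e_max = 0.4911.

0.491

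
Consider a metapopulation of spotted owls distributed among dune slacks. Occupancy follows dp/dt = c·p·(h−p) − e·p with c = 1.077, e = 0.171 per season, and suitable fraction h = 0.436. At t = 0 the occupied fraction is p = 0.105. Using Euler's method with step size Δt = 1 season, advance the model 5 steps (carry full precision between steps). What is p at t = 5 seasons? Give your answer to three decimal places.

0.204

Update rule: p ← p + [c·p·(h−p) − e·p]·Δt with Δt = 1.
p: 0.10500 → 0.12448  (Δp = +0.01948)
p: 0.12448 → 0.14495  (Δp = +0.02048)
p: 0.14495 → 0.16560  (Δp = +0.02065)
p: 0.16560 → 0.18551  (Δp = +0.01991)
p: 0.18551 → 0.20384  (Δp = +0.01832)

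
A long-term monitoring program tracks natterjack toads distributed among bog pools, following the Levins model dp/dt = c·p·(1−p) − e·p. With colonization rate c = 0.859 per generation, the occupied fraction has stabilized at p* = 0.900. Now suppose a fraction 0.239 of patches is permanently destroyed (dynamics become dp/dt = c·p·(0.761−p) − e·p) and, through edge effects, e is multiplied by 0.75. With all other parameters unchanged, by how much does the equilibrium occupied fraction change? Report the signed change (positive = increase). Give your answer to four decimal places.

Balance c(1−p*) = e gives e = 0.859×(1 − 0.90000) = 0.08590.
New p* = 0.761 − e/c = 0.761 − 0.06443/0.85900 = 0.68599.
Δp* = 0.68599 − 0.90000 = -0.21401.

-0.2140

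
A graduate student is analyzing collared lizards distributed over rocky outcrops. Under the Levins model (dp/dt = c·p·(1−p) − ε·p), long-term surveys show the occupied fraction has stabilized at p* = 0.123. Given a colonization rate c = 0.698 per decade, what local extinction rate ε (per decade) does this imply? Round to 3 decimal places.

0.612

At equilibrium c(1−p*) = ε.
ε = 0.698 × (1 − 0.123) = 0.698 × 0.8770 = 0.6121.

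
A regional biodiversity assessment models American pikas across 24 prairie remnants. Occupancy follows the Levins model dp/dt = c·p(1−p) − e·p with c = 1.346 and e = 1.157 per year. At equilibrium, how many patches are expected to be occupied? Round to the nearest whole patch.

p* = 1 − e/c = 1 − 1.157/1.346 = 0.1404.
Expected occupied patches = N × p* = 24 × 0.1404 = 3.37 ≈ 3.

3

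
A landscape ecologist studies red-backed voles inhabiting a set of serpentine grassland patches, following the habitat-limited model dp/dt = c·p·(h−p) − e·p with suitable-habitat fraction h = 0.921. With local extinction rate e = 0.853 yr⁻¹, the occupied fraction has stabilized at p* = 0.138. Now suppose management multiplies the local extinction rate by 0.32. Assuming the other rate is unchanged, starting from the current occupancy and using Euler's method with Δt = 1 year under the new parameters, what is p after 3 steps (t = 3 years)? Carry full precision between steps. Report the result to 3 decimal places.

Balance c(h−p*) = e gives c = e/(0.921 − 0.13800) = 0.853/0.78300 = 1.08940.
Starting from p₀ = 0.13800; update p ← p + (dp/dt)·Δt with the new parameters.
t = 1: p = 0.13800 + (+0.08005) = 0.21805
t = 2: p = 0.21805 + (+0.10746) = 0.32551
t = 3: p = 0.32551 + (+0.12232) = 0.44782

0.448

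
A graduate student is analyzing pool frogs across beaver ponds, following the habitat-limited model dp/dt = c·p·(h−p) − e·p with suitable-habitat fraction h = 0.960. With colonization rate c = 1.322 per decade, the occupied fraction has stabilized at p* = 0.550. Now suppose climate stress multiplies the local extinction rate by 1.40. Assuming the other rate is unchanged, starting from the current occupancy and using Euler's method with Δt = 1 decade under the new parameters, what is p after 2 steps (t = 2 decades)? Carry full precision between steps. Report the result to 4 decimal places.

0.4053

Balance c(h−p*) = e gives e = 1.322×(0.96 − 0.55000) = 0.54202.
Starting from p₀ = 0.55000; update p ← p + (dp/dt)·Δt with the new parameters.
  1  |  dp/dt·Δt = -0.119244  |  p_1 = 0.430756
  2  |  dp/dt·Δt = -0.025486  |  p_2 = 0.405269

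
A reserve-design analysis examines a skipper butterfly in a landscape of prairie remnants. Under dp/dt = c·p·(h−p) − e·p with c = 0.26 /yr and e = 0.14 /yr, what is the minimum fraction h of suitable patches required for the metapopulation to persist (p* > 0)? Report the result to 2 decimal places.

p* = h − e/c is positive only when h > e/c.
h_min = e/c = 0.14/0.26 = 0.5385.

0.54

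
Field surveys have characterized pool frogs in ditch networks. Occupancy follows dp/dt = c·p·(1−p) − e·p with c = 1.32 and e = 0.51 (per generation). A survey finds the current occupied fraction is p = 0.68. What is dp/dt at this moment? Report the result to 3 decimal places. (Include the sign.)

-0.060

Colonization term: c·p·(1−p) = 1.32×0.68×0.3200 = 0.28723.
Extinction term: e·p = 0.34680.
dp/dt = 0.28723 − 0.34680 = -0.05957.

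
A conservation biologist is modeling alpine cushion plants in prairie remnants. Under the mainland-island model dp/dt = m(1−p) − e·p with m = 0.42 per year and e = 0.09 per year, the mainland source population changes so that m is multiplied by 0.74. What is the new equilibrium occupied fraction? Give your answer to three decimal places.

Before: p* = 0.42/(0.42+0.09) = 0.8235.
After: m = 0.3108, e = 0.09; p* = 0.3108/0.4008 = 0.7754.

0.775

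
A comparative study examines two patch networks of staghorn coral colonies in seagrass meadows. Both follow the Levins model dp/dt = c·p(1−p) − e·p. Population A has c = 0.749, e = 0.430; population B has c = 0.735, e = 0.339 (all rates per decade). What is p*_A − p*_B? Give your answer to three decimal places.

A: p*_A = 1 − 0.430/0.749 = 0.4259.
B: p*_B = 1 − 0.339/0.735 = 0.5388.
p*_A − p*_B = 0.4259 − 0.5388 = -0.1129.

-0.113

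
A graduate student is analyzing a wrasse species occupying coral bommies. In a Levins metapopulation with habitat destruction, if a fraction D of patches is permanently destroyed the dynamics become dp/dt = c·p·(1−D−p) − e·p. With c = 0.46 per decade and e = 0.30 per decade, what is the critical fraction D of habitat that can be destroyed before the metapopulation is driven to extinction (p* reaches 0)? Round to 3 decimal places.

The nontrivial equilibrium is p* = (1−D) − e/c; extinction occurs when this hits zero.
So D_crit = 1 − e/c = 1 − 0.30/0.46 = 1 − 0.6522 = 0.3478.
This equals the undisturbed p*, a classic result of Lande's extension.

0.348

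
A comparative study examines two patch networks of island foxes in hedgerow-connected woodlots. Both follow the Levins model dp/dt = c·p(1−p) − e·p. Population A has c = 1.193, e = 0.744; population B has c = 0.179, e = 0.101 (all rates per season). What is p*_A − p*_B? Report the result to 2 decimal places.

-0.06

A: p*_A = 1 − 0.744/1.193 = 0.3764.
B: p*_B = 1 − 0.101/0.179 = 0.4358.
p*_A − p*_B = 0.3764 − 0.4358 = -0.0594.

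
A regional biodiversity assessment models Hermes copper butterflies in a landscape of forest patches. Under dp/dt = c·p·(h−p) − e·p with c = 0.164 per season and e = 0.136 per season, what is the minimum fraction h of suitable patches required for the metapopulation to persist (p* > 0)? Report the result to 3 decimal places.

0.829

p* = h − e/c is positive only when h > e/c.
h_min = e/c = 0.136/0.164 = 0.8293.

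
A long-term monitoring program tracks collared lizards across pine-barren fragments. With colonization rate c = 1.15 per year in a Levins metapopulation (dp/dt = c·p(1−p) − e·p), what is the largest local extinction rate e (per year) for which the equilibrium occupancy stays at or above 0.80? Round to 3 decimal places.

1 − e/c ≥ 0.80 ⇒ e ≤ c(1 − 0.80) = 1.15 × 0.2000.
e_max = 0.2300.

0.230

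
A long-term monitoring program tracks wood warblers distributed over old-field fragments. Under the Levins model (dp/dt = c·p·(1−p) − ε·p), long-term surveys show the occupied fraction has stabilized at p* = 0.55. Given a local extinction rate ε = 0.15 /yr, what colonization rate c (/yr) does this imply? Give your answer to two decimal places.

0.33

At equilibrium c(1−p*) = ε, so c = ε/(1−p*).
c = 0.15/(1 − 0.55) = 0.15/0.4500 = 0.3333.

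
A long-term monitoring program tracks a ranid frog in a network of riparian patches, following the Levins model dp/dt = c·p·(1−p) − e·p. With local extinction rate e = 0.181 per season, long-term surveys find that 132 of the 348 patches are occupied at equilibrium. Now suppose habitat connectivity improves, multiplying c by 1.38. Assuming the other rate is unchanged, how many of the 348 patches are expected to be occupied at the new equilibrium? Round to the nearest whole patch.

Observed p* = 132/348 = 0.37931.
Balance c(1−p*) = e gives c = e/(1 − 0.37931) = 0.181/0.62069 = 0.29161.
New p* = 1 − e/c = 1 − 0.18100/0.40242 = 0.55022.
Expected occupied = 348 × 0.55022 = 191.48 ≈ 191.

191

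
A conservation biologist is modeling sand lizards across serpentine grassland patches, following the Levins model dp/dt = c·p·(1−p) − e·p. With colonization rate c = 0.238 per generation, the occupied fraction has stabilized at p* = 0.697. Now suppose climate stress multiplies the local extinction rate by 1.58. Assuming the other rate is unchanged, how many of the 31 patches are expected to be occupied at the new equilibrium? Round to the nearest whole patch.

Balance c(1−p*) = e gives e = 0.238×(1 − 0.69700) = 0.07211.
New p* = 1 − e/c = 1 − 0.11393/0.23800 = 0.52130.
Expected occupied = 31 × 0.52130 = 16.16 ≈ 16.

16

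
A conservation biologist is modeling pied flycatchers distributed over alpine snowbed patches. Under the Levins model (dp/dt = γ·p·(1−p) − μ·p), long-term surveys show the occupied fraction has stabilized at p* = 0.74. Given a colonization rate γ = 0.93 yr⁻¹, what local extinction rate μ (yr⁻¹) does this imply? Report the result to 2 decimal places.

At equilibrium γ(1−p*) = μ.
μ = 0.93 × (1 − 0.74) = 0.93 × 0.2600 = 0.2418.

0.24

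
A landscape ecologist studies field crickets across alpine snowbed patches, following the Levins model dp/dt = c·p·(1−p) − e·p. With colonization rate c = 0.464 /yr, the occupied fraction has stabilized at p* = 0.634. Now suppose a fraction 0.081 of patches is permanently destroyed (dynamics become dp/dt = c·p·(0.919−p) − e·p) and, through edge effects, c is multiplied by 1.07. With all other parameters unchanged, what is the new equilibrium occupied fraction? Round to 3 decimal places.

Balance c(1−p*) = e gives e = 0.464×(1 − 0.63400) = 0.16982.
New p* = 0.919 − e/c = 0.919 − 0.16982/0.49648 = 0.57695.

0.577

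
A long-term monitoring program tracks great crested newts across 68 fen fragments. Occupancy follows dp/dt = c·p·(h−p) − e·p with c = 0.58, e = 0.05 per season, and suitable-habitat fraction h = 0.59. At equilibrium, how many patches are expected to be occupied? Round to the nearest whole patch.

p* = h − e/c = 0.59 − 0.0862 = 0.5038.
Expected occupied patches = N × p* = 68 × 0.5038 = 34.26 ≈ 34.

34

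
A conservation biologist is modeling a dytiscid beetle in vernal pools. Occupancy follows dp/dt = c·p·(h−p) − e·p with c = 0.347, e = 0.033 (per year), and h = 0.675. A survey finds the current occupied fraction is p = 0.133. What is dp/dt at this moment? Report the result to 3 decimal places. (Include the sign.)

0.021

Colonization term: c·p·(h−p) = 0.347×0.133×0.5420 = 0.02501.
Extinction term: e·p = 0.00439.
dp/dt = 0.02501 − 0.00439 = 0.02062.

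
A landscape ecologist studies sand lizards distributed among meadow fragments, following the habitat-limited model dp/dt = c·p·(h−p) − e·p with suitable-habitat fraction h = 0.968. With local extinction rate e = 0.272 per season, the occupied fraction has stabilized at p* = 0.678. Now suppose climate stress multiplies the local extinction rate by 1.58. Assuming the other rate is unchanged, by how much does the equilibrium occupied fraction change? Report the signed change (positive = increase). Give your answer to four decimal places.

Balance c(h−p*) = e gives c = e/(0.968 − 0.67800) = 0.272/0.29000 = 0.93793.
New p* = 0.968 − e/c = 0.968 − 0.42976/0.93793 = 0.50980.
Δp* = 0.50980 − 0.67800 = -0.16820.

-0.1682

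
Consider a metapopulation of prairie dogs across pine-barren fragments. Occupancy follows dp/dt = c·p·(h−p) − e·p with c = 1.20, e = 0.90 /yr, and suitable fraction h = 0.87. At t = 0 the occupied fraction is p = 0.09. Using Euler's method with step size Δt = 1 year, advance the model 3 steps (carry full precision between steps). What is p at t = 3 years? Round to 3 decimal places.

Update rule: p ← p + [c·p·(h−p) − e·p]·Δt with Δt = 1.
step 1: Δp = +0.00324, p = 0.09324
step 2: Δp = +0.00299, p = 0.09623
step 3: Δp = +0.00274, p = 0.09898

0.099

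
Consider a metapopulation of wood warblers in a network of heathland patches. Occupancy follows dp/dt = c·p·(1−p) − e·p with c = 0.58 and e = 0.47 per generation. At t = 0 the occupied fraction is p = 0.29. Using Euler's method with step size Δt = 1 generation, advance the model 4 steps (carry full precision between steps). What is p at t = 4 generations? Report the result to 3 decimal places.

Update rule: p ← p + [c·p·(1−p) − e·p]·Δt with Δt = 1.
step 1: Δp = -0.01688, p = 0.27312
step 2: Δp = -0.01322, p = 0.25990
step 3: Δp = -0.01059, p = 0.24931
step 4: Δp = -0.00863, p = 0.24068

0.241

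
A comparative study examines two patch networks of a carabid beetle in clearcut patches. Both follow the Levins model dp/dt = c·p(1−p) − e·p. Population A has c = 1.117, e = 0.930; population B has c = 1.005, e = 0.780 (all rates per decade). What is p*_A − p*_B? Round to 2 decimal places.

-0.06

A: p*_A = 1 − 0.930/1.117 = 0.1674.
B: p*_B = 1 − 0.780/1.005 = 0.2239.
p*_A − p*_B = 0.1674 − 0.2239 = -0.0565.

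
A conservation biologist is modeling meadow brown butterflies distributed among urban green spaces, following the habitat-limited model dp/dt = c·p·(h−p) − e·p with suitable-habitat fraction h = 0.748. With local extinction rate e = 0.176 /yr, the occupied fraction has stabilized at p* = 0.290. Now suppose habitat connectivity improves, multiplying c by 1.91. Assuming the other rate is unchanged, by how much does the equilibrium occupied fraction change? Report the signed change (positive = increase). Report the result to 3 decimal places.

0.218

Balance c(h−p*) = e gives c = e/(0.748 − 0.29000) = 0.176/0.45800 = 0.38428.
New p* = 0.748 − e/c = 0.748 − 0.17600/0.73397 = 0.50821.
Δp* = 0.50821 − 0.29000 = +0.21821.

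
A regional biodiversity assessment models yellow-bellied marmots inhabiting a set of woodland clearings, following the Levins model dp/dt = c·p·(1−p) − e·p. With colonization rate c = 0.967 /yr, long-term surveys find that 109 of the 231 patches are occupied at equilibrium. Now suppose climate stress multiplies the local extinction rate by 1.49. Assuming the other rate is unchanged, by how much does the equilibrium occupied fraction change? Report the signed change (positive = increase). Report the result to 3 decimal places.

-0.259

Observed p* = 109/231 = 0.47186.
Balance c(1−p*) = e gives e = 0.967×(1 − 0.47186) = 0.51071.
New p* = 1 − e/c = 1 − 0.76096/0.96700 = 0.21307.
Δp* = 0.21307 − 0.47186 = -0.25879.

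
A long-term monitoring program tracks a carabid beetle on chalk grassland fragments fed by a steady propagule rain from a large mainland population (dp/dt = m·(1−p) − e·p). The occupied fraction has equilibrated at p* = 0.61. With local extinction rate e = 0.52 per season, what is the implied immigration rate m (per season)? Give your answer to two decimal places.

At equilibrium m(1−p*) = e·p*, so m = e·p*/(1−p*).
m = 0.52 × 0.61 / 0.3900 = 0.3172/0.3900 = 0.8133.

0.81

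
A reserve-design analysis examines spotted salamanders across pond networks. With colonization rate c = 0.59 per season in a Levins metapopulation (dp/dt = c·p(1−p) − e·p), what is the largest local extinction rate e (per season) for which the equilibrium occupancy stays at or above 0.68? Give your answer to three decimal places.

0.189

1 − e/c ≥ 0.68 ⇒ e ≤ c(1 − 0.68) = 0.59 × 0.3200.
e_max = 0.1888.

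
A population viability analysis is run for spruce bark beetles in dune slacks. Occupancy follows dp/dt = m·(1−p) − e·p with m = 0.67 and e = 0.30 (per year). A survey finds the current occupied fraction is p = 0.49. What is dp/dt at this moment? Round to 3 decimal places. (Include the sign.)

0.195

Colonization term: m·(1−p) = 0.67×0.5100 = 0.34170.
Extinction term: e·p = 0.14700.
dp/dt = 0.34170 − 0.14700 = 0.19470.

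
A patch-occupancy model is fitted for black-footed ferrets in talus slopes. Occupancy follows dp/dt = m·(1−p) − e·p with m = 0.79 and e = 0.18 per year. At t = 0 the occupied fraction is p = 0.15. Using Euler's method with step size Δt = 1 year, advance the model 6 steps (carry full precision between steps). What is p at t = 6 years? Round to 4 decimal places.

Update rule: p ← p + [m·(1−p) − e·p]·Δt with Δt = 1.
p: 0.15000 → 0.79450  (Δp = +0.64450)
p: 0.79450 → 0.81383  (Δp = +0.01934)
p: 0.81383 → 0.81442  (Δp = +0.00058)
p: 0.81442 → 0.81443  (Δp = +0.00002)
p: 0.81443 → 0.81443  (Δp = +0.00000)
p: 0.81443 → 0.81443  (Δp = +0.00000)

0.8144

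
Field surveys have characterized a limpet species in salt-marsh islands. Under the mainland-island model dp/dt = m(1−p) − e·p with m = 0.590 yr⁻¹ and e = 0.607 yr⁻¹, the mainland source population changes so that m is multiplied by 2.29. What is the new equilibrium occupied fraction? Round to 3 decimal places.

0.690

Before: p* = 0.590/(0.590+0.607) = 0.4929.
After: m = 1.3511, e = 0.607; p* = 1.3511/1.9581 = 0.6900.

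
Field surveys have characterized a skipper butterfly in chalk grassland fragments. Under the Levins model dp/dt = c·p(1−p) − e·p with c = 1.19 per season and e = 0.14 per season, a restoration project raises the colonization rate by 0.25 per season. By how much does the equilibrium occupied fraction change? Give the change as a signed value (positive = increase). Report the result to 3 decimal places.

Before: p* = 1 − 0.14/1.19 = 0.8824.
After the change, c = 1.44, e = 0.14, so p* = 1 − 0.14/1.44 = 0.9028.
Δp* = 0.9028 − 0.8824 = +0.0204.

0.020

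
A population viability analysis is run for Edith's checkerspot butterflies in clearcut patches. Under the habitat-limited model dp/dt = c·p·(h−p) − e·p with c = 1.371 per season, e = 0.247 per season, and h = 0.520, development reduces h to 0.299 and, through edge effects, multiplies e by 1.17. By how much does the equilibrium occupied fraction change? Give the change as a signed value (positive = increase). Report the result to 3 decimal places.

-0.252

Before: p* = h − e/c = 0.520 − 0.247/1.371 = 0.520 − 0.1802 = 0.3398.
After: c = 1.371, e = 0.28899, h = 0.299; p* = 0.299 − 0.28899/1.371 = 0.0882.
Δp* = 0.0882 − 0.3398 = -0.2516.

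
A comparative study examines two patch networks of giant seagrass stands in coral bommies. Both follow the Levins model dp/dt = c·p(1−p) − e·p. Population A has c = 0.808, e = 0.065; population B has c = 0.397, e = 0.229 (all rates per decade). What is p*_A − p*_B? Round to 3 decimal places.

A: p*_A = 1 − 0.065/0.808 = 0.9196.
B: p*_B = 1 − 0.229/0.397 = 0.4232.
p*_A − p*_B = 0.9196 − 0.4232 = 0.4964.

0.496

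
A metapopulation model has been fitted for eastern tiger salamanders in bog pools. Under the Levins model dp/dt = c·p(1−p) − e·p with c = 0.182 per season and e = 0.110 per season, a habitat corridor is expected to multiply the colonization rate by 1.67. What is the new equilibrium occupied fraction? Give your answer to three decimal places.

Before: p* = 1 − 0.110/0.182 = 0.3956.
After the change, c = 0.30394, e = 0.11, so p* = 1 − 0.11/0.30394 = 0.6381.

0.638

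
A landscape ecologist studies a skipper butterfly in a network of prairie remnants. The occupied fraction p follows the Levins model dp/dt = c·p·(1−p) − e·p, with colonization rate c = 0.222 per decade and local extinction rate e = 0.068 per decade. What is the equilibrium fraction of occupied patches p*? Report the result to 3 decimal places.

0.694

Setting dp/dt = 0 and dividing through by p* gives c·(1−p*) = e.
So p* = 1 − e/c = 1 − 0.068/0.222 = 1 − 0.3063 = 0.6937.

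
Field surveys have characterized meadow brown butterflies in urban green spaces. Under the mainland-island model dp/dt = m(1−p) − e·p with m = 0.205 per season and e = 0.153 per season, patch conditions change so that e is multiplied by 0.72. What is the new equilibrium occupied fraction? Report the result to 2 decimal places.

0.65

Before: p* = 0.205/(0.205+0.153) = 0.5726.
After: m = 0.205, e = 0.11016; p* = 0.205/0.3152 = 0.6505.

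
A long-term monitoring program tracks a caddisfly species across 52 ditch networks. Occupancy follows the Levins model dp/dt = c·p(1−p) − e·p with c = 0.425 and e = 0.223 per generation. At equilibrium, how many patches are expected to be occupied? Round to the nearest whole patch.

25

p* = 1 − e/c = 1 − 0.223/0.425 = 0.4753.
Expected occupied patches = N × p* = 52 × 0.4753 = 24.72 ≈ 25.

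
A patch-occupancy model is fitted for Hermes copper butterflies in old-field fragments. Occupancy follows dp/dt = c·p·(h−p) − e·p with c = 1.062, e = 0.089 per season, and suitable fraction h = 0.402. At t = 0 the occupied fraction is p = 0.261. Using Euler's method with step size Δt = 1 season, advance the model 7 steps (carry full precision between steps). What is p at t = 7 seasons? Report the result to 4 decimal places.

Update rule: p ← p + [c·p·(h−p) − e·p]·Δt with Δt = 1.
  1  |  dp/dt·Δt = +0.015854  |  p_1 = 0.276854
  2  |  dp/dt·Δt = +0.012155  |  p_2 = 0.289009
  3  |  dp/dt·Δt = +0.008958  |  p_3 = 0.297967
  4  |  dp/dt·Δt = +0.006401  |  p_4 = 0.304368
  5  |  dp/dt·Δt = +0.004470  |  p_5 = 0.308838
  6  |  dp/dt·Δt = +0.003069  |  p_6 = 0.311907
  7  |  dp/dt·Δt = +0.002083  |  p_7 = 0.313990

0.3140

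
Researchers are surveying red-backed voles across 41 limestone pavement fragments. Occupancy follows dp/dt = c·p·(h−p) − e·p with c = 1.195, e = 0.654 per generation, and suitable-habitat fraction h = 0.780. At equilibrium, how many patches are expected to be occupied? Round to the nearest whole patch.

10

p* = h − e/c = 0.780 − 0.5473 = 0.2327.
Expected occupied patches = N × p* = 41 × 0.2327 = 9.54 ≈ 10.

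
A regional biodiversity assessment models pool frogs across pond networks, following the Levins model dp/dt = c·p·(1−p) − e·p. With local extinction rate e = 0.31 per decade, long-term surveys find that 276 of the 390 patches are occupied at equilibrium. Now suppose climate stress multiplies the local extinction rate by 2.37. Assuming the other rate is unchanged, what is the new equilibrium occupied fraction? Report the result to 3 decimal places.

0.307

Observed p* = 276/390 = 0.70769.
Balance c(1−p*) = e gives c = e/(1 − 0.70769) = 0.31/0.29231 = 1.06052.
New p* = 1 − e/c = 1 − 0.73470/1.06052 = 0.30723.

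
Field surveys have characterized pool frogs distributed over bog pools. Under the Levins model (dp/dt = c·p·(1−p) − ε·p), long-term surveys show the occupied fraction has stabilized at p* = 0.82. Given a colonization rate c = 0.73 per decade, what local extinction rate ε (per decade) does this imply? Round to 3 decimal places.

0.131

At equilibrium c(1−p*) = ε.
ε = 0.73 × (1 − 0.82) = 0.73 × 0.1800 = 0.1314.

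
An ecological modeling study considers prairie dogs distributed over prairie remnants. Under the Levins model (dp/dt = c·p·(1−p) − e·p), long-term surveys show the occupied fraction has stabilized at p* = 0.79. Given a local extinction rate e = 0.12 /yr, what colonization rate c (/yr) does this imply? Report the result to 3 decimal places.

At equilibrium c(1−p*) = e, so c = e/(1−p*).
c = 0.12/(1 − 0.79) = 0.12/0.2100 = 0.5714.

0.571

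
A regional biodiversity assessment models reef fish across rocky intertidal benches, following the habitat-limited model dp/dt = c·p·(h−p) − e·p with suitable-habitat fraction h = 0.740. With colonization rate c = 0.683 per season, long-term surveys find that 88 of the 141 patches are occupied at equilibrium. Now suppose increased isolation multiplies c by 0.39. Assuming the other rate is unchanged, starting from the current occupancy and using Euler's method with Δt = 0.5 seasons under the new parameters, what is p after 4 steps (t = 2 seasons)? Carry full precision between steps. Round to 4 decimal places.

0.5725

Observed p* = 88/141 = 0.62411.
Balance c(h−p*) = e gives e = 0.683×(0.74 − 0.62411) = 0.07915.
Starting from p₀ = 0.62411; update p ← p + (dp/dt)·Δt with the new parameters.
step 1: Δp = -0.01507, p = 0.60905
step 2: Δp = -0.01348, p = 0.59557
step 3: Δp = -0.01211, p = 0.58345
step 4: Δp = -0.01093, p = 0.57253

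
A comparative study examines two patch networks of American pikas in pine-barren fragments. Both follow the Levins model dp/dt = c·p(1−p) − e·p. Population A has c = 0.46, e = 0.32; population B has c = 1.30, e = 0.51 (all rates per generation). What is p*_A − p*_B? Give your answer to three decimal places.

A: p*_A = 1 − 0.32/0.46 = 0.3043.
B: p*_B = 1 − 0.51/1.30 = 0.6077.
p*_A − p*_B = 0.3043 − 0.6077 = -0.3033.

-0.303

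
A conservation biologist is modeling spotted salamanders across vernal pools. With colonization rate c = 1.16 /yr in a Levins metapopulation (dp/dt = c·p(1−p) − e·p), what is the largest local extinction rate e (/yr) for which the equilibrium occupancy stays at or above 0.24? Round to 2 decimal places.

1 − e/c ≥ 0.24 ⇒ e ≤ c(1 − 0.24) = 1.16 × 0.7600.
e_max = 0.8816.

0.88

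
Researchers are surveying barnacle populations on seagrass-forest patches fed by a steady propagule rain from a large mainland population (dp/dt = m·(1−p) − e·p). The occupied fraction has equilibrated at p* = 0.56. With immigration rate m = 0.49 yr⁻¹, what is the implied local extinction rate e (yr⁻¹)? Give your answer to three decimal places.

At equilibrium m(1−p*) = e·p*, so e = m(1−p*)/p*.
e = 0.49 × 0.4400 / 0.56 = 0.3850.

0.385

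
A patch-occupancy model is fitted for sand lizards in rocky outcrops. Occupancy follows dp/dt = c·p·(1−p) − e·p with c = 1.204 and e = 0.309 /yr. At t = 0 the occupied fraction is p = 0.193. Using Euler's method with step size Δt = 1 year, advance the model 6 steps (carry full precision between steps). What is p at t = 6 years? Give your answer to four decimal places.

0.7430

Update rule: p ← p + [c·p·(1−p) − e·p]·Δt with Δt = 1.
step 1: Δp = +0.12789, p = 0.32089
step 2: Δp = +0.16322, p = 0.48411
step 3: Δp = +0.15111, p = 0.63521
step 4: Δp = +0.08271, p = 0.71792
step 5: Δp = +0.02199, p = 0.73991
step 6: Δp = +0.00307, p = 0.74298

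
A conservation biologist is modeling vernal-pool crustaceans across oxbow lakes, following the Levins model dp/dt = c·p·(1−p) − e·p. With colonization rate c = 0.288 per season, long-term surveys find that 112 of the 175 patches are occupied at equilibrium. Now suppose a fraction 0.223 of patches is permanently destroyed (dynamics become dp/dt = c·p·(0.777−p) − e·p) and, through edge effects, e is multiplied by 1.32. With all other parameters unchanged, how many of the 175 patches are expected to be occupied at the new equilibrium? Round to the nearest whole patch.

53

Observed p* = 112/175 = 0.64000.
Balance c(1−p*) = e gives e = 0.288×(1 − 0.64000) = 0.10368.
New p* = 0.777 − e/c = 0.777 − 0.13686/0.28800 = 0.30179.
Expected occupied = 175 × 0.30179 = 52.81 ≈ 53.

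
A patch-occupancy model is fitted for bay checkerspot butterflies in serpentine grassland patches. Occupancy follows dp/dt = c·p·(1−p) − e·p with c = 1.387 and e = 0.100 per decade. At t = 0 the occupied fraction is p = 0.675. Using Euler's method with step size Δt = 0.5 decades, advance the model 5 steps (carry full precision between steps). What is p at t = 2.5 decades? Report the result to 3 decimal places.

Update rule: p ← p + [c·p·(1−p) − e·p]·Δt with Δt = 0.5.
  1  |  dp/dt·Δt = +0.118387  |  p_1 = 0.793387
  2  |  dp/dt·Δt = +0.074012  |  p_2 = 0.867399
  3  |  dp/dt·Δt = +0.036395  |  p_3 = 0.903794
  4  |  dp/dt·Δt = +0.015110  |  p_4 = 0.918904
  5  |  dp/dt·Δt = +0.005734  |  p_5 = 0.924638

0.925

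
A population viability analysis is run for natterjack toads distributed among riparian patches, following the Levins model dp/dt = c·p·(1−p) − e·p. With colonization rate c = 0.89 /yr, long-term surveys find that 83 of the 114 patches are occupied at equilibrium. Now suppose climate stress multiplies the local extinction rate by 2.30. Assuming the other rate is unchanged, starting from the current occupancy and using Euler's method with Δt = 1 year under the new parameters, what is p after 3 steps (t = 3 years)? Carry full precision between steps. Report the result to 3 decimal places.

Observed p* = 83/114 = 0.72807.
Balance c(1−p*) = e gives e = 0.89×(1 − 0.72807) = 0.24202.
Starting from p₀ = 0.72807; update p ← p + (dp/dt)·Δt with the new parameters.
  1  |  dp/dt·Δt = -0.229067  |  p_1 = 0.499003
  2  |  dp/dt·Δt = -0.055266  |  p_2 = 0.443737
  3  |  dp/dt·Δt = -0.027319  |  p_3 = 0.416418

0.416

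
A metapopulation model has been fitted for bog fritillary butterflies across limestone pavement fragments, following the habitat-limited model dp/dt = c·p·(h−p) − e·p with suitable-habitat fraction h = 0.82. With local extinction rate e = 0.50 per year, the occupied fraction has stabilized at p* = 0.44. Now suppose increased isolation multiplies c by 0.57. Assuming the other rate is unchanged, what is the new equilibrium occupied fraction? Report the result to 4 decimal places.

0.1533

Balance c(h−p*) = e gives c = e/(0.82 − 0.44000) = 0.50/0.38000 = 1.31579.
New p* = 0.82 − e/c = 0.82 − 0.50000/0.75000 = 0.15333.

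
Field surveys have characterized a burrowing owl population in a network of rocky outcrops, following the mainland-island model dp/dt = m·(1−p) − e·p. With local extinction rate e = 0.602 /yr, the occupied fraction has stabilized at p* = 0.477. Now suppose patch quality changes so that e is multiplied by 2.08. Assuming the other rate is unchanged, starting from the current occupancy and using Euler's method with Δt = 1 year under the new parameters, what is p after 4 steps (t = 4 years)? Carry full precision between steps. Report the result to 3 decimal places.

0.376

Balance m(1−p*) = e·p* gives m = e·p*/(1−p*) = 0.602×0.47700/0.52300 = 0.54905.
Starting from p₀ = 0.47700; update p ← p + (dp/dt)·Δt with the new parameters.
t = 1: p = 0.47700 + (-0.31013) = 0.16687
t = 2: p = 0.16687 + (+0.24848) = 0.41535
t = 3: p = 0.41535 + (-0.19908) = 0.21627
t = 4: p = 0.21627 + (+0.15951) = 0.37578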